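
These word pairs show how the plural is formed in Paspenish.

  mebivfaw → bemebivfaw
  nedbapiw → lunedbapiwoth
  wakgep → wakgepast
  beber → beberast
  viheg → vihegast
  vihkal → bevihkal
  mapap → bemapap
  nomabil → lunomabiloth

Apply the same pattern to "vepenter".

vepenterast

nedbapiw and mebivfaw both end in -w yet inflect differently (lunedbapiwoth, bemebivfaw), so the final letter is not what conditions the rule; the last vowel is.
"vepenter" has last vowel 'e'. The stems whose last vowel is 'e' (beber → beberast, wakgep → wakgepast, viheg → vihegast) add -ast.
The other patterns: stems whose last vowel is 'i' add lu- … -oth around the stem; stems whose last vowel is 'a' add the prefix be-.
So vepenter → vepenterast.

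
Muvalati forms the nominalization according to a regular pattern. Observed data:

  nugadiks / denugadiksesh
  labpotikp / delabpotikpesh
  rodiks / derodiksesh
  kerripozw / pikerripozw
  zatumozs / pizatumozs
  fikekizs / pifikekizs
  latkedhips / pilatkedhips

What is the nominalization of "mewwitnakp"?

demewwitnakpesh

latkedhips and nugadiks both end in -s yet inflect differently (pilatkedhips, denugadiksesh), so the final letter is not what conditions the rule; the second-to-last letter is.
"mewwitnakp" has second-to-last letter 'k'. The stems whose second-to-last letter is 'k' (nugadiks → denugadiksesh, rodiks → derodiksesh, labpotikp → delabpotikpesh) add de- … -esh around the stem.
So mewwitnakp → demewwitnakpesh.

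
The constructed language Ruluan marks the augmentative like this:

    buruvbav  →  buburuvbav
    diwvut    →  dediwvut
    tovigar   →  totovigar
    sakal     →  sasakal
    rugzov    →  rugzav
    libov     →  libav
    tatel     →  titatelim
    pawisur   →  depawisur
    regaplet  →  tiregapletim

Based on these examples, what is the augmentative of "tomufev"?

tovigar and pawisur both end in -r yet inflect differently (totovigar, depawisur), so the final letter is not what conditions the rule; the last vowel is.
"tomufev" has last vowel 'e'. The stems whose last vowel is 'e' (tatel → titatelim, regaplet → tiregapletim) add ti- … -im around the stem.
So tomufev → titomufevim.

titomufevim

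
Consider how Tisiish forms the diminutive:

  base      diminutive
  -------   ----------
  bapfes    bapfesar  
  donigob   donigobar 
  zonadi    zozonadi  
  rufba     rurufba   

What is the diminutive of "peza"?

pepeza

donigob and zonadi both have 3 vowels yet inflect differently (donigobar, zozonadi), so the number of vowels is not what conditions the rule; whether the stem ends in a vowel or a consonant is.
"peza" ends in a vowel. The stems ending in a vowel (zonadi → zozonadi, rufba → rurufba) repeat the first consonant+vowel as a prefix.
The other pattern: stems ending in a consonant add -ar.
So peza → pepeza.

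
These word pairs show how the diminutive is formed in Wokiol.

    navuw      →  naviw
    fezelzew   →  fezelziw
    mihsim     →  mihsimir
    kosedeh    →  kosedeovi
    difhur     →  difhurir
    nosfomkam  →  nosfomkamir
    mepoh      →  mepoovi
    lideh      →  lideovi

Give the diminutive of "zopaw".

zopiw

kosedeh and fezelzew both have last vowel 'e' yet inflect differently (kosedeovi, fezelziw), so the last vowel is not what conditions the rule; the final letter is.
"zopaw" ends in -w. The stems ending in -w (fezelzew → fezelziw, navuw → naviw) change the last vowel to 'i'.
The other patterns: stems ending in -h drop the final letter and add -ovi; stems ending in -m or -r add -ir.
So zopaw → zopiw.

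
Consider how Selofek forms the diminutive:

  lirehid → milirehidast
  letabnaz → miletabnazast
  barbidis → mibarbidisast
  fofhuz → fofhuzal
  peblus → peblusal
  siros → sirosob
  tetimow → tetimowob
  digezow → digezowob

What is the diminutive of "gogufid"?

siros and peblus both end in -s yet inflect differently (sirosob, peblusal), so the final letter is not what conditions the rule; the last vowel is.
"gogufid" has last vowel 'i'. The stems whose last vowel is 'i' (barbidis → mibarbidisast, lirehid → milirehidast) add mi- … -ast around the stem.
The other patterns: stems whose last vowel is 'o' add -ob; stems whose last vowel is 'u' add -al.
So gogufid → migogufidast.

migogufidast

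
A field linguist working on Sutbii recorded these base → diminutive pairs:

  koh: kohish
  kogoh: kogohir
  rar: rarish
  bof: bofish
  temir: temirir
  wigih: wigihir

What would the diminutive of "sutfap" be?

sutfapir

"sutfap" has 2 vowels. The stems with 2 vowels (kogoh → kogohir, temir → temirir, wigih → wigihir) add -ir.
So sutfap → sutfapir.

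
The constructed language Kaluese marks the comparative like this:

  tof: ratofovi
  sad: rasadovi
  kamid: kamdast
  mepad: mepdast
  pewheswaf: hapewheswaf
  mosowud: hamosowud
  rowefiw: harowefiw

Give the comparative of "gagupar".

sad and kamid both end in -d yet inflect differently (rasadovi, kamdast), so the final letter is not what conditions the rule; the number of vowels is.
"gagupar" has 3 vowels. The stems with 3 vowels (pewheswaf → hapewheswaf, mosowud → hamosowud, rowefiw → harowefiw) add the prefix ha-.
The other patterns: stems with 1 vowel add ra- … -ovi around the stem; stems with 2 vowels delete the last vowel and add -ast.
So gagupar → hagagupar.

hagagupar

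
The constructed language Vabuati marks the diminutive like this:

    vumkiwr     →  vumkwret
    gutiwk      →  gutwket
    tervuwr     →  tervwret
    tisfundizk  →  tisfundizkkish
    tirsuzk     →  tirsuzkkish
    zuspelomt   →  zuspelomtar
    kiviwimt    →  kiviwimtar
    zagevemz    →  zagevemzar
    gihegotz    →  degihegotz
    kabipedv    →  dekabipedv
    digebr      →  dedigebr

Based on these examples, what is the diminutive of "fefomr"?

"fefomr" has second-to-last letter 'm'. The stems whose second-to-last letter is 'm' (zuspelomt → zuspelomtar, kiviwimt → kiviwimtar, zagevemz → zagevemzar) add -ar.
The other patterns: stems whose second-to-last letter is 'w' delete the last vowel and add -et; stems whose second-to-last letter is 'z' double the final consonant and add -ish; stems whose second-to-last letter is 'b', 'd' or 't' add the prefix de-.
So fefomr → fefomrar.

fefomrar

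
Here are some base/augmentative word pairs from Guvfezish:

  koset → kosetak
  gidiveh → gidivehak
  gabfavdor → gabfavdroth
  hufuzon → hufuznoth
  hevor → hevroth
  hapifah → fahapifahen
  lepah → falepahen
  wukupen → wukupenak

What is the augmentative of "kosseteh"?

kossetehak

"kosseteh" has last vowel 'e'. The stems whose last vowel is 'e' (gidiveh → gidivehak, koset → kosetak, wukupen → wukupenak) add -ak.
The other patterns: stems whose last vowel is 'a' add fa- … -en around the stem; stems whose last vowel is 'o' delete the last vowel and add -oth.
So kosseteh → kossetehak.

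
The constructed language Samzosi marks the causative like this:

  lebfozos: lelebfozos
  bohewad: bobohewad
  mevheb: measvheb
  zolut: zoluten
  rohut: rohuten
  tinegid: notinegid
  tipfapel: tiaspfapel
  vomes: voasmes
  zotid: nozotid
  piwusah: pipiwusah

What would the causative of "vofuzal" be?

tinegid and bohewad both end in -d yet inflect differently (notinegid, bobohewad), so the final letter is not what conditions the rule; the last vowel is.
"vofuzal" has last vowel 'a'. The stems whose last vowel is 'a' (piwusah → pipiwusah, bohewad → bobohewad) repeat the first consonant+vowel as a prefix.
So vofuzal → vovofuzal.

vovofuzal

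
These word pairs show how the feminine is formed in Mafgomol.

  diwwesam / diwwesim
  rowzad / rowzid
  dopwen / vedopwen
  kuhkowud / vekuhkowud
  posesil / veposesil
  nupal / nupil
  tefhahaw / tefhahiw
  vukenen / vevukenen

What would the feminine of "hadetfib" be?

vehadetfib

nupal and posesil both end in -l yet inflect differently (nupil, veposesil), so the final letter is not what conditions the rule; the last vowel is.
"hadetfib" has last vowel 'i'. The one such stem in the data (posesil → veposesil) adds the prefix ve-, so the same rule applies.
The other pattern: stems whose last vowel is 'a' change the last vowel to 'i'.
So hadetfib → vehadetfib.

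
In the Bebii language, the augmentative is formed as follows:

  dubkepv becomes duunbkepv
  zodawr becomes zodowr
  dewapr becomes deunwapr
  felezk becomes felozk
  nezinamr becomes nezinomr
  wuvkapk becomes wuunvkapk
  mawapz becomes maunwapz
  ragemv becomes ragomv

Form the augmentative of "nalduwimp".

dewapr and zodawr both end in -r yet inflect differently (deunwapr, zodowr), so the final letter is not what conditions the rule; the second-to-last letter is.
"nalduwimp" has second-to-last letter 'm'. The stems whose second-to-last letter is 'm' (nezinamr → nezinomr, ragemv → ragomv) change the last vowel to 'o'.
The other pattern: stems whose second-to-last letter is 'p' insert -un- after the first vowel.
So nalduwimp → nalduwomp.

nalduwomp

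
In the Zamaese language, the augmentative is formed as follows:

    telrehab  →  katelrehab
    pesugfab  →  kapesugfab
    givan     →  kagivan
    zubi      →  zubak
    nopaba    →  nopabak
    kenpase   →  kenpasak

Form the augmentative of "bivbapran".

nopaba and givan both have last vowel 'a' yet inflect differently (nopabak, kagivan), so the last vowel is not what conditions the rule; whether the stem ends in a vowel or a consonant is.
"bivbapran" ends in a consonant. The stems ending in a consonant (givan → kagivan, pesugfab → kapesugfab, telrehab → katelrehab) add the prefix ka-.
The other pattern: stems ending in a vowel drop the final letter and add -ak.
So bivbapran → kabivbapran.

kabivbapran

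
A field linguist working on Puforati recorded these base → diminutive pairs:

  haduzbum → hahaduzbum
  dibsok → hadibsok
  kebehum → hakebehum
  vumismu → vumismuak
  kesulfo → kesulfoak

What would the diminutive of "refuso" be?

refusoak

"refuso" ends in a vowel. The stems ending in a vowel (vumismu → vumismuak, kesulfo → kesulfoak) add -ak.
So refuso → refusoak.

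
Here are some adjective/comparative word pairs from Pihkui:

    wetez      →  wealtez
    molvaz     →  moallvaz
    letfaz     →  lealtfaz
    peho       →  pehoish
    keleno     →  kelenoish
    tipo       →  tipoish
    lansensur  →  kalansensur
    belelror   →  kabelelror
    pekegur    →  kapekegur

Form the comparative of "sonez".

soalnez

peho and belelror both have last vowel 'o' yet inflect differently (pehoish, kabelelror), so the last vowel is not what conditions the rule; the final letter is.
"sonez" ends in -z. The stems ending in -z (wetez → wealtez, molvaz → moallvaz, letfaz → lealtfaz) insert -al- after the first vowel.
The other patterns: stems ending in -o add -ish; stems ending in -r add the prefix ka-.
So sonez → soalnez.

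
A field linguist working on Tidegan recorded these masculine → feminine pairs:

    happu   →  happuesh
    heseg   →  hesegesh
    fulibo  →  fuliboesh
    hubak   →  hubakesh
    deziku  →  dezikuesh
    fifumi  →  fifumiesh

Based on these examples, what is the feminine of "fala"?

falaesh

Every pair shown (happu → happuesh, heseg → hesegesh, fulibo → fuliboesh, …) follows the same rule: add -esh.
So fala → falaesh.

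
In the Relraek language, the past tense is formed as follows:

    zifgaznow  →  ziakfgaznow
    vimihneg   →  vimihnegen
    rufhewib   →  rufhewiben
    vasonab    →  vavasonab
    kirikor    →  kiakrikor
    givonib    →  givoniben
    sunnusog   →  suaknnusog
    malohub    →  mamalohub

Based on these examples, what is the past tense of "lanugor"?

laaknugor

"lanugor" has last vowel 'o'. The stems whose last vowel is 'o' (zifgaznow → ziakfgaznow, kirikor → kiakrikor, sunnusog → suaknnusog) insert -ak- after the first vowel.
So lanugor → laaknugor.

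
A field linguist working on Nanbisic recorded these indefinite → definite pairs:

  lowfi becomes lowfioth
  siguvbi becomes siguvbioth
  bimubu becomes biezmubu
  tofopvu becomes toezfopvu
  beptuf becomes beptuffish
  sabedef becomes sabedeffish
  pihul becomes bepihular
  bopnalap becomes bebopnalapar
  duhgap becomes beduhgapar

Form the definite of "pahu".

bimubu and beptuf both have last vowel 'u' yet inflect differently (biezmubu, beptuffish), so the last vowel is not what conditions the rule; the final letter is.
"pahu" ends in -u. The stems ending in -u (bimubu → biezmubu, tofopvu → toezfopvu) insert -ez- after the first vowel.
The other patterns: stems ending in -i add -oth; stems ending in -f double the final consonant and add -ish; stems ending in -l or -p add be- … -ar around the stem.
So pahu → paezhu.

paezhu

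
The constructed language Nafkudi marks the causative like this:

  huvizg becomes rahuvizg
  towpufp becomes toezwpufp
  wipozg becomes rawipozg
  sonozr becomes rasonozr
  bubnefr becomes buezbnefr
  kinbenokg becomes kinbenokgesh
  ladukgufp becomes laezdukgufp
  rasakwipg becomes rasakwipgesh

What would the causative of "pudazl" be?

rapudazl

"pudazl" has second-to-last letter 'z'. The stems whose second-to-last letter is 'z' (huvizg → rahuvizg, wipozg → rawipozg, sonozr → rasonozr) add the prefix ra-.
So pudazl → rapudazl.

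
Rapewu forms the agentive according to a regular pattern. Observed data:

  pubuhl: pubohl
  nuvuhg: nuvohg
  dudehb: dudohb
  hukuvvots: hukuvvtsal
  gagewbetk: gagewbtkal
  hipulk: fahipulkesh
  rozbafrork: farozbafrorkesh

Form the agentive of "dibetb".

gagewbetk and hipulk both end in -k yet inflect differently (gagewbtkal, fahipulkesh), so the final letter is not what conditions the rule; the second-to-last letter is.
"dibetb" has second-to-last letter 't'. The stems whose second-to-last letter is 't' (hukuvvots → hukuvvtsal, gagewbetk → gagewbtkal) delete the last vowel and add -al.
So dibetb → dibtbal.

dibtbal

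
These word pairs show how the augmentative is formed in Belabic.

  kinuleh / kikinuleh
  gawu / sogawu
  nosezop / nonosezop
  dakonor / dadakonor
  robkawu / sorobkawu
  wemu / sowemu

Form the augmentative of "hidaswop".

hihidaswop

robkawu and dakonor both have 3 vowels yet inflect differently (sorobkawu, dadakonor), so the number of vowels is not what conditions the rule; the final letter is.
"hidaswop" ends in -p. The one such stem in the data (nosezop → nonosezop) repeats the first consonant+vowel as a prefix (as do dakonor, kinuleh), so the same rule applies.
The other pattern: stems ending in -u add the prefix so-.
So hidaswop → hihidaswop.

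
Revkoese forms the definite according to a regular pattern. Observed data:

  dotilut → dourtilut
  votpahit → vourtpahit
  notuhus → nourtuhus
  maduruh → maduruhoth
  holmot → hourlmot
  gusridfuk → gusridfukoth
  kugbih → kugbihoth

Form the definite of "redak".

redakoth

"redak" ends in -k. The one such stem in the data (gusridfuk → gusridfukoth) adds -oth, so the same rule applies.
The other pattern: stems ending in -s or -t insert -ur- after the first vowel.
So redak → redakoth.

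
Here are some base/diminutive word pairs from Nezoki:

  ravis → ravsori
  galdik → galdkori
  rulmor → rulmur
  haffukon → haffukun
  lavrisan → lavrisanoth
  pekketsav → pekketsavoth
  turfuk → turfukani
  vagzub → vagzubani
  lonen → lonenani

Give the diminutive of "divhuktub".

divhuktubani

"divhuktub" has last vowel 'u'. The stems whose last vowel is 'u' (turfuk → turfukani, vagzub → vagzubani) add -ani.
The other patterns: stems whose last vowel is 'i' delete the last vowel and add -ori; stems whose last vowel is 'o' change the last vowel to 'u'; stems whose last vowel is 'a' add -oth.
So divhuktub → divhuktubani.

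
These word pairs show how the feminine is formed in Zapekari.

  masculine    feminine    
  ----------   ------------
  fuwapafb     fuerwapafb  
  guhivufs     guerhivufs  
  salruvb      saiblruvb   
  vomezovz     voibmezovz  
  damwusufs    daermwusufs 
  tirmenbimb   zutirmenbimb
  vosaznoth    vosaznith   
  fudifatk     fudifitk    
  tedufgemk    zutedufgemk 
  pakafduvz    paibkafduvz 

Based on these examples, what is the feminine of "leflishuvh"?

leibflishuvh

fuwapafb and salruvb both end in -b yet inflect differently (fuerwapafb, saiblruvb), so the final letter is not what conditions the rule; the second-to-last letter is.
"leflishuvh" has second-to-last letter 'v'. The stems whose second-to-last letter is 'v' (vomezovz → voibmezovz, salruvb → saiblruvb, pakafduvz → paibkafduvz) insert -ib- after the first vowel.
The other patterns: stems whose second-to-last letter is 'f' insert -er- after the first vowel; stems whose second-to-last letter is 't' change the last vowel to 'i'; stems whose second-to-last letter is 'm' add the prefix zu-.
So leflishuvh → leibflishuvh.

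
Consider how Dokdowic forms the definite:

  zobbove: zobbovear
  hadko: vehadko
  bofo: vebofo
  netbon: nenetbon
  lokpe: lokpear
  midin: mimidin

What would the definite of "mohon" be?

bofo and netbon both have last vowel 'o' yet inflect differently (vebofo, nenetbon), so the last vowel is not what conditions the rule; the final letter is.
"mohon" ends in -n. The stems ending in -n (netbon → nenetbon, midin → mimidin) repeat the first consonant+vowel as a prefix.
The other patterns: stems ending in -o add the prefix ve-; stems ending in -e add -ar.
So mohon → momohon.

momohon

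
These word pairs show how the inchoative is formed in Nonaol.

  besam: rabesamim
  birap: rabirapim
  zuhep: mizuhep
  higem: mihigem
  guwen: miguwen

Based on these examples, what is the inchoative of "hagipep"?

birap and zuhep both end in -p yet inflect differently (rabirapim, mizuhep), so the final letter is not what conditions the rule; the last vowel is.
"hagipep" has last vowel 'e'. The stems whose last vowel is 'e' (zuhep → mizuhep, higem → mihigem, guwen → miguwen) add the prefix mi-.
So hagipep → mihagipep.

mihagipep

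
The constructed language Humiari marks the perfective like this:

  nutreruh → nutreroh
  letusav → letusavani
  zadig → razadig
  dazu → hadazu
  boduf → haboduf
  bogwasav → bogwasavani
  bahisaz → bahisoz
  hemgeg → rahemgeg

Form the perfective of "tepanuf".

hatepanuf

"tepanuf" ends in -f. The one such stem in the data (boduf → haboduf) adds the prefix ha-, so the same rule applies.
So tepanuf → hatepanuf.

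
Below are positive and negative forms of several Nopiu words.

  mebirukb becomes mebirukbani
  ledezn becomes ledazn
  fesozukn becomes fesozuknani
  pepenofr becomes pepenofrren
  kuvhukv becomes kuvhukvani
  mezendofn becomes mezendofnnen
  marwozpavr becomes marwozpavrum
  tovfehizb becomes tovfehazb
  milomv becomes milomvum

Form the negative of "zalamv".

zalamvum

ledezn and fesozukn both end in -n yet inflect differently (ledazn, fesozuknani), so the final letter is not what conditions the rule; the second-to-last letter is.
"zalamv" has second-to-last letter 'm'. The one such stem in the data (milomv → milomvum) adds -um, so the same rule applies.
So zalamv → zalamvum.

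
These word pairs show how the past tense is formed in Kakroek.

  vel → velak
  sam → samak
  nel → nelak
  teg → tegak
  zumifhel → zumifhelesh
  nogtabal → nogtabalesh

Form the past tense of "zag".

zagak

vel and zumifhel both end in -l yet inflect differently (velak, zumifhelesh), so the final letter is not what conditions the rule; the number of vowels is.
"zag" has 1 vowel. The stems with 1 vowel (vel → velak, sam → samak, nel → nelak) add -ak.
The other pattern: stems with 3 vowels add -esh.
So zag → zagak.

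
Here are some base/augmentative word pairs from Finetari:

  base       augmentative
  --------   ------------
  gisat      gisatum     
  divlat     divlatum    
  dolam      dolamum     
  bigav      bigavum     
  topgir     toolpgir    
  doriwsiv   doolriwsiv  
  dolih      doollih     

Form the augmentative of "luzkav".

luzkavum

bigav and doriwsiv both end in -v yet inflect differently (bigavum, doolriwsiv), so the final letter is not what conditions the rule; the last vowel is.
"luzkav" has last vowel 'a'. The stems whose last vowel is 'a' (gisat → gisatum, divlat → divlatum, dolam → dolamum) add -um.
So luzkav → luzkavum.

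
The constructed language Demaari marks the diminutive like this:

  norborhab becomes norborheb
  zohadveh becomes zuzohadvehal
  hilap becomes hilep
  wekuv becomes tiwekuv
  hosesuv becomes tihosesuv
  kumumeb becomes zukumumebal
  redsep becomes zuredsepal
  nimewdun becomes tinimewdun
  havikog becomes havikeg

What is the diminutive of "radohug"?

tiradohug

kumumeb and norborhab both end in -b yet inflect differently (zukumumebal, norborheb), so the final letter is not what conditions the rule; the last vowel is.
"radohug" has last vowel 'u'. The stems whose last vowel is 'u' (nimewdun → tinimewdun, wekuv → tiwekuv, hosesuv → tihosesuv) add the prefix ti-.
So radohug → tiradohug.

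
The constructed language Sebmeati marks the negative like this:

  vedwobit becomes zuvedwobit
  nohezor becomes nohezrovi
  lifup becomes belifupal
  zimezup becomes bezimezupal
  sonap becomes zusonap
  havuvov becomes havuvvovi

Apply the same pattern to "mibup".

"mibup" has last vowel 'u'. The stems whose last vowel is 'u' (lifup → belifupal, zimezup → bezimezupal) add be- … -al around the stem.
The other patterns: stems whose last vowel is 'o' delete the last vowel and add -ovi; stems whose last vowel is 'a' or 'i' add the prefix zu-.
So mibup → bemibupal.

bemibupal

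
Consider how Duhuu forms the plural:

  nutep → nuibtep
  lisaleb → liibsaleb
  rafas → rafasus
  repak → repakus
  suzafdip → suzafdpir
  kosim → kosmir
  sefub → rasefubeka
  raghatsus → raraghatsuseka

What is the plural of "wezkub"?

nutep and suzafdip both end in -p yet inflect differently (nuibtep, suzafdpir), so the final letter is not what conditions the rule; the last vowel is.
"wezkub" has last vowel 'u'. The stems whose last vowel is 'u' (sefub → rasefubeka, raghatsus → raraghatsuseka) add ra- … -eka around the stem.
The other patterns: stems whose last vowel is 'e' insert -ib- after the first vowel; stems whose last vowel is 'a' add -us; stems whose last vowel is 'i' delete the last vowel and add -ir.
So wezkub → rawezkubeka.

rawezkubeka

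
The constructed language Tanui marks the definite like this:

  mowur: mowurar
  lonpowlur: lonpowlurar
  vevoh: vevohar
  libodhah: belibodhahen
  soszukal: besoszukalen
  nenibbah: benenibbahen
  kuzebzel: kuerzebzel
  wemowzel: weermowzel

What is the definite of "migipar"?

"migipar" has last vowel 'a'. The stems whose last vowel is 'a' (libodhah → belibodhahen, soszukal → besoszukalen, nenibbah → benenibbahen) add be- … -en around the stem.
So migipar → bemigiparen.

bemigiparen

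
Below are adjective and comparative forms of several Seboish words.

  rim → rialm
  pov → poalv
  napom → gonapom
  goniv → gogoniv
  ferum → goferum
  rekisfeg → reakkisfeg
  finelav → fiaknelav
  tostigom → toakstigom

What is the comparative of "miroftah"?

miakroftah

rim and napom both end in -m yet inflect differently (rialm, gonapom), so the final letter is not what conditions the rule; the number of vowels is.
"miroftah" has 3 vowels. The stems with 3 vowels (rekisfeg → reakkisfeg, finelav → fiaknelav, tostigom → toakstigom) insert -ak- after the first vowel.
So miroftah → miakroftah.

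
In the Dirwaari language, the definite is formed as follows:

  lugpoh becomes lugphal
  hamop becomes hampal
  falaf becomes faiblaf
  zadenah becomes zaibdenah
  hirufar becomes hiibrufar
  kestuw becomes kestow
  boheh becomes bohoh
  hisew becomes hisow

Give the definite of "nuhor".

lugpoh and zadenah both end in -h yet inflect differently (lugphal, zaibdenah), so the final letter is not what conditions the rule; the last vowel is.
"nuhor" has last vowel 'o'. The stems whose last vowel is 'o' (lugpoh → lugphal, hamop → hampal) delete the last vowel and add -al.
The other patterns: stems whose last vowel is 'a' insert -ib- after the first vowel; stems whose last vowel is 'e' or 'u' change the last vowel to 'o'.
So nuhor → nuhral.

nuhral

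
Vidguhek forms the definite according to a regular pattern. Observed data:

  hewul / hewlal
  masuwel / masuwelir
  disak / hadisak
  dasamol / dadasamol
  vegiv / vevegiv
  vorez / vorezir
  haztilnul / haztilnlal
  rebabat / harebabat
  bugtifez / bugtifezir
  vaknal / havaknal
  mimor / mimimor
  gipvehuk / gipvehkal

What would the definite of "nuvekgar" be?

hanuvekgar

masuwel and vaknal both end in -l yet inflect differently (masuwelir, havaknal), so the final letter is not what conditions the rule; the last vowel is.
"nuvekgar" has last vowel 'a'. The stems whose last vowel is 'a' (disak → hadisak, rebabat → harebabat, vaknal → havaknal) add the prefix ha-.
So nuvekgar → hanuvekgar.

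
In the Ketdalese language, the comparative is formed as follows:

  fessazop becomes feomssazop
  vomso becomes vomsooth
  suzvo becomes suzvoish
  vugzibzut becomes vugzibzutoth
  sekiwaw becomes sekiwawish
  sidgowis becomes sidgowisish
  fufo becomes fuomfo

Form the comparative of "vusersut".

fufo and vomso both end in -o yet inflect differently (fuomfo, vomsooth), so the final letter is not what conditions the rule; the first letter is.
"vusersut" begins with v-. The stems beginning with v- (vugzibzut → vugzibzutoth, vomso → vomsooth) add -oth.
The other patterns: stems beginning with f- insert -om- after the first vowel; stems beginning with s- add -ish.
So vusersut → vusersutoth.

vusersutoth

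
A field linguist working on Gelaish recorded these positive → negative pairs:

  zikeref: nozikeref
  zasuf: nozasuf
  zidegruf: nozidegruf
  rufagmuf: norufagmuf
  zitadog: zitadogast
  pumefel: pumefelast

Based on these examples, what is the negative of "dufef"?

zikeref and pumefel both have last vowel 'e' yet inflect differently (nozikeref, pumefelast), so the last vowel is not what conditions the rule; the final letter is.
"dufef" ends in -f. The stems ending in -f (zikeref → nozikeref, zasuf → nozasuf, zidegruf → nozidegruf) add the prefix no-.
The other pattern: stems ending in -g or -l add -ast.
So dufef → nodufef.

nodufef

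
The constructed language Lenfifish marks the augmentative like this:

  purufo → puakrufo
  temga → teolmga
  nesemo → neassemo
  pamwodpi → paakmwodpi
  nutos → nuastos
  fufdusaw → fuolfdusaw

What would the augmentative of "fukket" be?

fuolkket

"fukket" begins with f-. The one such stem in the data (fufdusaw → fuolfdusaw) inserts -ol- after the first vowel (as does temga), so the same rule applies.
So fukket → fuolkket.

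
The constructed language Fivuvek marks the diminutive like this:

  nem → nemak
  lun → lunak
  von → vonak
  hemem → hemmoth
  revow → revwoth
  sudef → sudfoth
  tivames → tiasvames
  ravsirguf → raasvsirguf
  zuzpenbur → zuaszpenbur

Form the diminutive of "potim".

potmoth

nem and hemem both end in -m yet inflect differently (nemak, hemmoth), so the final letter is not what conditions the rule; the number of vowels is.
"potim" has 2 vowels. The stems with 2 vowels (hemem → hemmoth, revow → revwoth, sudef → sudfoth) delete the last vowel and add -oth.
The other patterns: stems with 1 vowel add -ak; stems with 3 vowels insert -as- after the first vowel.
So potim → potmoth.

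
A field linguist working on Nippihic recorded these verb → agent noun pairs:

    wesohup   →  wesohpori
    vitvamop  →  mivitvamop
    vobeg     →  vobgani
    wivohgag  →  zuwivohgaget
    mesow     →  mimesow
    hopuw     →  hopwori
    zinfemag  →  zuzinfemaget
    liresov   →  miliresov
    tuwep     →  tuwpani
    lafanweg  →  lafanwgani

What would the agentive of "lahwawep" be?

lahwawpani

vitvamop and tuwep both end in -p yet inflect differently (mivitvamop, tuwpani), so the final letter is not what conditions the rule; the last vowel is.
"lahwawep" has last vowel 'e'. The stems whose last vowel is 'e' (lafanweg → lafanwgani, vobeg → vobgani, tuwep → tuwpani) delete the last vowel and add -ani.
The other patterns: stems whose last vowel is 'o' add the prefix mi-; stems whose last vowel is 'u' delete the last vowel and add -ori; stems whose last vowel is 'a' add zu- … -et around the stem.
So lahwawep → lahwawpani.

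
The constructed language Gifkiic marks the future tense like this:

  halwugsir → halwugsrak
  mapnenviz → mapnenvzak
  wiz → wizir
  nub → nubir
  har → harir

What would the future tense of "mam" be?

mamir

mapnenviz and wiz both end in -z yet inflect differently (mapnenvzak, wizir), so the final letter is not what conditions the rule; the number of vowels is.
"mam" has 1 vowel. The stems with 1 vowel (wiz → wizir, nub → nubir, har → harir) add -ir.
So mam → mamir.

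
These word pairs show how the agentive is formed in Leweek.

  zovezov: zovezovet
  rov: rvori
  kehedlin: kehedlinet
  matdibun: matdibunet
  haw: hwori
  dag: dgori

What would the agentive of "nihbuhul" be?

nihbuhulet

rov and zovezov both end in -v yet inflect differently (rvori, zovezovet), so the final letter is not what conditions the rule; the number of vowels is.
"nihbuhul" has 3 vowels. The stems with 3 vowels (matdibun → matdibunet, zovezov → zovezovet, kehedlin → kehedlinet) add -et.
So nihbuhul → nihbuhulet.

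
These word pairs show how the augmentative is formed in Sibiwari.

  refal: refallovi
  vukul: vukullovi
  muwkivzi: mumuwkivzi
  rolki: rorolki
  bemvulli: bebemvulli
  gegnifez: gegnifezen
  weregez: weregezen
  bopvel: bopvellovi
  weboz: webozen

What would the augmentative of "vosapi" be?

vovosapi

weregez and bopvel both have last vowel 'e' yet inflect differently (weregezen, bopvellovi), so the last vowel is not what conditions the rule; the final letter is.
"vosapi" ends in -i. The stems ending in -i (bemvulli → bebemvulli, muwkivzi → mumuwkivzi, rolki → rorolki) repeat the first consonant+vowel as a prefix.
The other patterns: stems ending in -z add -en; stems ending in -l double the final consonant and add -ovi.
So vosapi → vovosapi.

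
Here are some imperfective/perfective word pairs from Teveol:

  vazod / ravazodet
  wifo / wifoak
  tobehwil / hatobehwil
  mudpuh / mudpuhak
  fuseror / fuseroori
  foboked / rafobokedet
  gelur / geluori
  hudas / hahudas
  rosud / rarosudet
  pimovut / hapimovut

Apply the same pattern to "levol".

halevol

wifo and fuseror both have last vowel 'o' yet inflect differently (wifoak, fuseroori), so the last vowel is not what conditions the rule; the final letter is.
"levol" ends in -l. The one such stem in the data (tobehwil → hatobehwil) adds the prefix ha-, so the same rule applies.
The other patterns: stems ending in -h or -o add -ak; stems ending in -r drop the final letter and add -ori; stems ending in -d add ra- … -et around the stem.
So levol → halevol.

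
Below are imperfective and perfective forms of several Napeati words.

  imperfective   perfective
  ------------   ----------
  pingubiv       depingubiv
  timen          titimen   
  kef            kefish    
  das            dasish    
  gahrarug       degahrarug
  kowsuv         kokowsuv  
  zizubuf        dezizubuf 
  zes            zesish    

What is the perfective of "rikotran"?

derikotran

kowsuv and pingubiv both end in -v yet inflect differently (kokowsuv, depingubiv), so the final letter is not what conditions the rule; the number of vowels is.
"rikotran" has 3 vowels. The stems with 3 vowels (gahrarug → degahrarug, pingubiv → depingubiv, zizubuf → dezizubuf) add the prefix de-.
The other patterns: stems with 1 vowel add -ish; stems with 2 vowels repeat the first consonant+vowel as a prefix.
So rikotran → derikotran.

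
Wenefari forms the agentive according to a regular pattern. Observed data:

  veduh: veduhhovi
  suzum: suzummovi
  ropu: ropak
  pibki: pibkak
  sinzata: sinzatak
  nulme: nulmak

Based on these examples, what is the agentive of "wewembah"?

wewembahhovi

veduh and ropu both have last vowel 'u' yet inflect differently (veduhhovi, ropak), so the last vowel is not what conditions the rule; whether the stem ends in a vowel or a consonant is.
"wewembah" ends in a consonant. The stems ending in a consonant (veduh → veduhhovi, suzum → suzummovi) double the final consonant and add -ovi.
The other pattern: stems ending in a vowel drop the final letter and add -ak.
So wewembah → wewembahhovi.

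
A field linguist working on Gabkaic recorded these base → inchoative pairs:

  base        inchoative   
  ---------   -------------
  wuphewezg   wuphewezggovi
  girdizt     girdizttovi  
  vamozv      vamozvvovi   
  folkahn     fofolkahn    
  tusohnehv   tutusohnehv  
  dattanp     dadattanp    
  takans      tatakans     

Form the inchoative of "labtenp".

lalabtenp

vamozv and tusohnehv both end in -v yet inflect differently (vamozvvovi, tutusohnehv), so the final letter is not what conditions the rule; the second-to-last letter is.
"labtenp" has second-to-last letter 'n'. The stems whose second-to-last letter is 'n' (dattanp → dadattanp, takans → tatakans) repeat the first consonant+vowel as a prefix.
The other pattern: stems whose second-to-last letter is 'z' double the final consonant and add -ovi.
So labtenp → lalabtenp.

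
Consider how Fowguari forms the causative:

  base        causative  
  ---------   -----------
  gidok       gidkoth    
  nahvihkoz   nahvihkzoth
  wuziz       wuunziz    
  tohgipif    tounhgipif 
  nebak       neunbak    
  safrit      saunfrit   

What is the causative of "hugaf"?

huungaf

"hugaf" has last vowel 'a'. The one such stem in the data (nebak → neunbak) inserts -un- after the first vowel (as do wuziz, tohgipif), so the same rule applies.
The other pattern: stems whose last vowel is 'o' delete the last vowel and add -oth.
So hugaf → huungaf.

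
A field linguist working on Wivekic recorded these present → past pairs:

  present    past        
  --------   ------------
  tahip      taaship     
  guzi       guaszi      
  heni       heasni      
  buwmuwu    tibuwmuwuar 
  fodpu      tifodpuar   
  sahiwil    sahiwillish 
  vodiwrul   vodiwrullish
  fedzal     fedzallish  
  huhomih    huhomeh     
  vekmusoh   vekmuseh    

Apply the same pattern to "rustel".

"rustel" ends in -l. The stems ending in -l (sahiwil → sahiwillish, vodiwrul → vodiwrullish, fedzal → fedzallish) double the final consonant and add -ish.
So rustel → rustellish.

rustellish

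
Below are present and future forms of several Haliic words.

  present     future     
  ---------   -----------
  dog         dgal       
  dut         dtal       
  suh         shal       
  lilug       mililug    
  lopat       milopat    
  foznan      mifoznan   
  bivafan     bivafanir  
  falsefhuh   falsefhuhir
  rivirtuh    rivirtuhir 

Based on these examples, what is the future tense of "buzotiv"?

buzotivir

dog and lilug both end in -g yet inflect differently (dgal, mililug), so the final letter is not what conditions the rule; the number of vowels is.
"buzotiv" has 3 vowels. The stems with 3 vowels (bivafan → bivafanir, falsefhuh → falsefhuhir, rivirtuh → rivirtuhir) add -ir.
So buzotiv → buzotivir.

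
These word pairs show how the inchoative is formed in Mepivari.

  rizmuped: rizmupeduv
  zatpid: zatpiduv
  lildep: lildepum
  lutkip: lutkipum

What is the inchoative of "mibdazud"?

rizmuped and lildep both have last vowel 'e' yet inflect differently (rizmupeduv, lildepum), so the last vowel is not what conditions the rule; the final letter is.
"mibdazud" ends in -d. The stems ending in -d (rizmuped → rizmupeduv, zatpid → zatpiduv) add -uv.
The other pattern: stems ending in -p add -um.
So mibdazud → mibdazuduv.

mibdazuduv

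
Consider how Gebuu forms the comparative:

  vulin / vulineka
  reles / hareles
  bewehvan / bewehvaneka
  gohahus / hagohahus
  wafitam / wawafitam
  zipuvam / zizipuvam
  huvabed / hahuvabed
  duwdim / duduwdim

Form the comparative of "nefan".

"nefan" ends in -n. The stems ending in -n (vulin → vulineka, bewehvan → bewehvaneka) add -eka.
So nefan → nefaneka.

nefaneka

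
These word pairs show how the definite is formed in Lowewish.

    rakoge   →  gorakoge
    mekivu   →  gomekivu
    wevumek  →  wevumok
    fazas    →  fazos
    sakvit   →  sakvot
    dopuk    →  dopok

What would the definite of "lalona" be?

"lalona" ends in a vowel. The stems ending in a vowel (mekivu → gomekivu, rakoge → gorakoge) add the prefix go-.
So lalona → golalona.

golalona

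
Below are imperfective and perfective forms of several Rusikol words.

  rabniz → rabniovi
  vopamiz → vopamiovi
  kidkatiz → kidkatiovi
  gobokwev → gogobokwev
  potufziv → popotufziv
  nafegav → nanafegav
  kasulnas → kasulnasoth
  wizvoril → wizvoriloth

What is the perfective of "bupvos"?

rabniz and potufziv both have last vowel 'i' yet inflect differently (rabniovi, popotufziv), so the last vowel is not what conditions the rule; the final letter is.
"bupvos" ends in -s. The one such stem in the data (kasulnas → kasulnasoth) adds -oth, so the same rule applies.
So bupvos → bupvosoth.

bupvosoth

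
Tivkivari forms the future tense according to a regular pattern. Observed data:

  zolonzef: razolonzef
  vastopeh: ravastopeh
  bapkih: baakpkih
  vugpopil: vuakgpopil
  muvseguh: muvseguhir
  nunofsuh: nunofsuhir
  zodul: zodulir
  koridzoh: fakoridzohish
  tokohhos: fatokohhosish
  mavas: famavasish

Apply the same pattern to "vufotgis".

"vufotgis" has last vowel 'i'. The stems whose last vowel is 'i' (bapkih → baakpkih, vugpopil → vuakgpopil) insert -ak- after the first vowel.
So vufotgis → vuakfotgis.

vuakfotgis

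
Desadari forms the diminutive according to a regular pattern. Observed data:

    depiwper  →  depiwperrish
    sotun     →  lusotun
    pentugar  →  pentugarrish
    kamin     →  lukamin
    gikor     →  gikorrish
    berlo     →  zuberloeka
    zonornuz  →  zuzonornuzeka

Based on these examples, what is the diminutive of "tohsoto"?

"tohsoto" ends in -o. The one such stem in the data (berlo → zuberloeka) adds zu- … -eka around the stem, so the same rule applies.
The other patterns: stems ending in -r double the final consonant and add -ish; stems ending in -n add the prefix lu-.
So tohsoto → zutohsotoeka.

zutohsotoeka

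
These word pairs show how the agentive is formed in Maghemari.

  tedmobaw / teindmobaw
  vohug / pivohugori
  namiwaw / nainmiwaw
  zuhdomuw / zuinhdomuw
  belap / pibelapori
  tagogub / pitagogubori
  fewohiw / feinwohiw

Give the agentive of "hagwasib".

namiwaw and belap both have last vowel 'a' yet inflect differently (nainmiwaw, pibelapori), so the last vowel is not what conditions the rule; the final letter is.
"hagwasib" ends in -b. The one such stem in the data (tagogub → pitagogubori) adds pi- … -ori around the stem, so the same rule applies.
The other pattern: stems ending in -w insert -in- after the first vowel.
So hagwasib → pihagwasibori.

pihagwasibori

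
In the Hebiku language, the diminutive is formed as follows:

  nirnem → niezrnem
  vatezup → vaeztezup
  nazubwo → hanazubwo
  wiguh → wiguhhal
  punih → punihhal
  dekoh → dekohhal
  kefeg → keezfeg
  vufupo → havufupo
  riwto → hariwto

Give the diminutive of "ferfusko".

haferfusko

nazubwo and dekoh both have last vowel 'o' yet inflect differently (hanazubwo, dekohhal), so the last vowel is not what conditions the rule; the final letter is.
"ferfusko" ends in -o. The stems ending in -o (nazubwo → hanazubwo, vufupo → havufupo, riwto → hariwto) add the prefix ha-.
The other patterns: stems ending in -h double the final consonant and add -al; stems ending in -g, -m or -p insert -ez- after the first vowel.
So ferfusko → haferfusko.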